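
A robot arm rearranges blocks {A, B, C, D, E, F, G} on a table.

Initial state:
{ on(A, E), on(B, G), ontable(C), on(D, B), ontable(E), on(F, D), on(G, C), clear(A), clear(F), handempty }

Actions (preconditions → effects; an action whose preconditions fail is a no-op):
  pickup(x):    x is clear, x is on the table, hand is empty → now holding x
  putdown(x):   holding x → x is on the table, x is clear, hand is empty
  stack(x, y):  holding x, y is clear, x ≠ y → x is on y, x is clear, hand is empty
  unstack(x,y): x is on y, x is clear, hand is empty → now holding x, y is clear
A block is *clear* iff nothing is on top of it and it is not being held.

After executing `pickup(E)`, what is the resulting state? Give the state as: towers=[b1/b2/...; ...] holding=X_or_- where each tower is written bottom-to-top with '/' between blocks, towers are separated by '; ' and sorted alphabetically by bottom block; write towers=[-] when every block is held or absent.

before: towers=[C/G/B/D/F; E/A] holding=-
pre[pickup(E)]: clear(E) ✗, ontable(E) ✓, handempty ✓
clear(E) unmet → pickup(E) is a no-op
after:  towers=[C/G/B/D/F; E/A] holding=-

towers=[C/G/B/D/F; E/A] holding=-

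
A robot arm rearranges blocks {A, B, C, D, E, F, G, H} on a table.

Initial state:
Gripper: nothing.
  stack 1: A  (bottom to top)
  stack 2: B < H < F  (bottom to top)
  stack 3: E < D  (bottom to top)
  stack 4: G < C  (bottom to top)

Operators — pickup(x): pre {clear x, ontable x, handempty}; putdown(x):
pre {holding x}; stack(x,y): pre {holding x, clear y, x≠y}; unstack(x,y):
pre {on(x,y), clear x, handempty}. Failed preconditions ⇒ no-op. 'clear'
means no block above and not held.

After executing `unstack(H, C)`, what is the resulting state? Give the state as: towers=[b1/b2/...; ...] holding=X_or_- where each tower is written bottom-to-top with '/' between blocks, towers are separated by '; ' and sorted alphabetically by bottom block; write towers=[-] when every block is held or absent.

towers=[A; B/H/F; E/D; G/C] holding=-

before: towers=[A; B/H/F; E/D; G/C] holding=-
pre[unstack(H, C)]: on(H,C) ✗, clear(H) ✗, handempty ✓
on(H,C), clear(H) unmet → unstack(H, C) is a no-op
after:  towers=[A; B/H/F; E/D; G/C] holding=-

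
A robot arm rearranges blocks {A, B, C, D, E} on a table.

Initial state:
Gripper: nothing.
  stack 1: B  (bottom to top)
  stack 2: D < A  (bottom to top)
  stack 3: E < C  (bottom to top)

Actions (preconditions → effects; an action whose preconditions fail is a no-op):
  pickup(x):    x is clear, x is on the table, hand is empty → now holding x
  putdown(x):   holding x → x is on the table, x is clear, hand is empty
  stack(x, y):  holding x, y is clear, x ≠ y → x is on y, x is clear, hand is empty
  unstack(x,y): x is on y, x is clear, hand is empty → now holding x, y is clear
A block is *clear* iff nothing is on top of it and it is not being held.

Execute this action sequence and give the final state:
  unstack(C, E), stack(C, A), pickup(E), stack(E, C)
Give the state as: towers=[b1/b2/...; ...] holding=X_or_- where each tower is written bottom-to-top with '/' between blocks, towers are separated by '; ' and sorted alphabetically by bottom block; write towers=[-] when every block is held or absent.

towers=[B; D/A/C/E] holding=-

step 1 (unstack(C, E)): towers=[B; D/A; E] holding=C
step 2 (stack(C, A)): towers=[B; D/A/C; E] holding=-
step 3 (pickup(E)): towers=[B; D/A/C] holding=E
step 4 (stack(E, C)): towers=[B; D/A/C/E] holding=-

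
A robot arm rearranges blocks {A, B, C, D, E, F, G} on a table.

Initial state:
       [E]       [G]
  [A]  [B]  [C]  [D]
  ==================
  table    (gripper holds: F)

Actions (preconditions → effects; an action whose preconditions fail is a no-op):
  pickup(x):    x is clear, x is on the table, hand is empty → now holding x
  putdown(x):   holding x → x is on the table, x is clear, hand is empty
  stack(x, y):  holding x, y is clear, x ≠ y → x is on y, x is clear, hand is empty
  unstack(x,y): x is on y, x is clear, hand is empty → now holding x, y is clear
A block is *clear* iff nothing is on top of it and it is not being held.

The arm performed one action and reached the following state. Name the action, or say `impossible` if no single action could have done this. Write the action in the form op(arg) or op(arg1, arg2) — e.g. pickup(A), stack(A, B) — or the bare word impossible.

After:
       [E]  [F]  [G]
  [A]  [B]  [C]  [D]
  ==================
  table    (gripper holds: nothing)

stack(F, C)

target: towers=[A; B/E; C/F; D/G] holding=-
        putdown(F) → towers=[A; B/E; C; D/G; F] holding=-
       stack(F, G) → towers=[A; B/E; C; D/G/F] holding=-
       stack(F, A) → towers=[A/F; B/E; C; D/G] holding=-
       stack(F, E) → towers=[A; B/E/F; C; D/G] holding=-
       stack(F, C) → towers=[A; B/E; C/F; D/G] holding=-  ← match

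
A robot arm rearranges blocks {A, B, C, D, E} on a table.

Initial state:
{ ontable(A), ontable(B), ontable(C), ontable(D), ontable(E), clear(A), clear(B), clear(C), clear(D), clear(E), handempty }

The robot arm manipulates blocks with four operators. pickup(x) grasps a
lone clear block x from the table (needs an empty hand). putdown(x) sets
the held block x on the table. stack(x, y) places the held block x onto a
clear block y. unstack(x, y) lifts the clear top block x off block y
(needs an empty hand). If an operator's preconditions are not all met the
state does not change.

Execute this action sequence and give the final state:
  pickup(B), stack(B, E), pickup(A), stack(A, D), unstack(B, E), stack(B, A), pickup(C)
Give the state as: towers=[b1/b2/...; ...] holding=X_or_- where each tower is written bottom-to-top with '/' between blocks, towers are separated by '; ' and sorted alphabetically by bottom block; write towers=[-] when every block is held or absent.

towers=[D/A/B; E] holding=C

step 1 (pickup(B)): towers=[A; C; D; E] holding=B
step 2 (stack(B, E)): towers=[A; C; D; E/B] holding=-
step 3 (pickup(A)): towers=[C; D; E/B] holding=A
step 4 (stack(A, D)): towers=[C; D/A; E/B] holding=-
step 5 (unstack(B, E)): towers=[C; D/A; E] holding=B
step 6 (stack(B, A)): towers=[C; D/A/B; E] holding=-
step 7 (pickup(C)): towers=[D/A/B; E] holding=C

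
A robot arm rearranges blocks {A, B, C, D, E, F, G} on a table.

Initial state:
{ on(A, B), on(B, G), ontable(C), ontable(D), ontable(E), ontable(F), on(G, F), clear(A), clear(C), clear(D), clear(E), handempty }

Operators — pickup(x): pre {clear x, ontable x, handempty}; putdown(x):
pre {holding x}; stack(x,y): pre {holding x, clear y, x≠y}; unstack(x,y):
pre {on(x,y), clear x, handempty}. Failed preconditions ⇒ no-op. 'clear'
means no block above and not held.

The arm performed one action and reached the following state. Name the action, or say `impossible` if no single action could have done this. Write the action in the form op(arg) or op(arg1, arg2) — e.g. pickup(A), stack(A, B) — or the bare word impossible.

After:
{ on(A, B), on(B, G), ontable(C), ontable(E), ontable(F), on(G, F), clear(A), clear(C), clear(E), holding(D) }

pickup(D)

target: towers=[C; E; F/G/B/A] holding=D
         pickup(D) → towers=[C; E; F/G/B/A] holding=D  ← match
     unstack(A, B) → towers=[C; D; E; F/G/B] holding=A
         pickup(E) → towers=[C; D; F/G/B/A] holding=E
         pickup(C) → towers=[D; E; F/G/B/A] holding=C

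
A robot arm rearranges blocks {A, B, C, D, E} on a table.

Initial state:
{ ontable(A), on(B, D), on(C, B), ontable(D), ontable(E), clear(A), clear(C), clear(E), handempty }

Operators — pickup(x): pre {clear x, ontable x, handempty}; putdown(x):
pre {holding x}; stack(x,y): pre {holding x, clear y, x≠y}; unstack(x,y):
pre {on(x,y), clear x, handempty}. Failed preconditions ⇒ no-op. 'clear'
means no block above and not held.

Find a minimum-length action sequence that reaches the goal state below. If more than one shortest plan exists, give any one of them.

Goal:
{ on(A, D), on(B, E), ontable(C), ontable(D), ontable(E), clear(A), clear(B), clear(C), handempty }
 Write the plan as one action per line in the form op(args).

step 1 (unstack(C, B)): towers=[A; D/B; E] holding=C
step 2 (putdown(C)): towers=[A; C; D/B; E] holding=-
step 3 (unstack(B, D)): towers=[A; C; D; E] holding=B
step 4 (stack(B, E)): towers=[A; C; D; E/B] holding=-
step 5 (pickup(A)): towers=[C; D; E/B] holding=A
step 6 (stack(A, D)): towers=[C; D/A; E/B] holding=-
goal check: towers=[C; D/A; E/B] holding=- — reached (length 6, optimal by BFS)

unstack(C, B)
putdown(C)
unstack(B, D)
stack(B, E)
pickup(A)
stack(A, D)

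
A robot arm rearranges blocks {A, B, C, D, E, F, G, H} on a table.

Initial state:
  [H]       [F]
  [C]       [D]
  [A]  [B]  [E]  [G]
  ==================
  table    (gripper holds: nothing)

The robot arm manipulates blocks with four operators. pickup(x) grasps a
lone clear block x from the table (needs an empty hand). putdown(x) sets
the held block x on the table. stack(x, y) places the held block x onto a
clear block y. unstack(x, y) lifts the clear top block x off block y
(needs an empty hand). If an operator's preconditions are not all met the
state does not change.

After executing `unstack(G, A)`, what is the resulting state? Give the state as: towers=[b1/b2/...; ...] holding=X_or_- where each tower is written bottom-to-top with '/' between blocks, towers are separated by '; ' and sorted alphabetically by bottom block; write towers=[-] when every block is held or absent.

towers=[A/C/H; B; E/D/F; G] holding=-

before: towers=[A/C/H; B; E/D/F; G] holding=-
pre[unstack(G, A)]: on(G,A) fail, clear(G) ok, handempty ok
on(G,A) unmet → unstack(G, A) is a no-op
after:  towers=[A/C/H; B; E/D/F; G] holding=-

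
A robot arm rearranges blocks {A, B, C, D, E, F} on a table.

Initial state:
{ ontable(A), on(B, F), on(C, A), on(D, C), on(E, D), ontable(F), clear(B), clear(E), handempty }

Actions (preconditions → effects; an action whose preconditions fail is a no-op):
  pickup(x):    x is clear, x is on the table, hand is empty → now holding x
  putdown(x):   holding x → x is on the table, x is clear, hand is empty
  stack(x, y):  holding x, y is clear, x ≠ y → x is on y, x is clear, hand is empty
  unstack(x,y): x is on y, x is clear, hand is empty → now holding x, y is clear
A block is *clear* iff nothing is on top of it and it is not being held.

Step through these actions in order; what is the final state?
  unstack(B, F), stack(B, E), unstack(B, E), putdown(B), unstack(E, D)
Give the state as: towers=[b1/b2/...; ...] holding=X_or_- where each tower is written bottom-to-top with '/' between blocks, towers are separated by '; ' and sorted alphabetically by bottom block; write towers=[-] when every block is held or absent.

towers=[A/C/D; B; F] holding=E

step 1 (unstack(B, F)): towers=[A/C/D/E; F] holding=B
step 2 (stack(B, E)): towers=[A/C/D/E/B; F] holding=-
step 3 (unstack(B, E)): towers=[A/C/D/E; F] holding=B
step 4 (putdown(B)): towers=[A/C/D/E; B; F] holding=-
step 5 (unstack(E, D)): towers=[A/C/D; B; F] holding=E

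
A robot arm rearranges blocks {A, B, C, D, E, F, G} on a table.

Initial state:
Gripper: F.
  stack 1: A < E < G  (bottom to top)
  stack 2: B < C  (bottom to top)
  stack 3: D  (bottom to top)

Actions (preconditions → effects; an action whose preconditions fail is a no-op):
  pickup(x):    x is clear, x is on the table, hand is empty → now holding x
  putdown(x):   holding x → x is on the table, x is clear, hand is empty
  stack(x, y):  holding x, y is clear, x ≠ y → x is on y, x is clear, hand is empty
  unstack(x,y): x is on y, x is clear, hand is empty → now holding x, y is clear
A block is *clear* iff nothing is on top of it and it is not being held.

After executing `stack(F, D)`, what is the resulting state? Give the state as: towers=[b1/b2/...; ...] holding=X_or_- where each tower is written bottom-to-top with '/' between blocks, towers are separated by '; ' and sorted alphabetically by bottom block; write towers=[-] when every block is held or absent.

towers=[A/E/G; B/C; D/F] holding=-

before: towers=[A/E/G; B/C; D] holding=F
pre[stack(F, D)]: holding(F) ✓, clear(D) ✓, F≠D ✓
all met → apply stack(F, D)
after:  towers=[A/E/G; B/C; D/F] holding=-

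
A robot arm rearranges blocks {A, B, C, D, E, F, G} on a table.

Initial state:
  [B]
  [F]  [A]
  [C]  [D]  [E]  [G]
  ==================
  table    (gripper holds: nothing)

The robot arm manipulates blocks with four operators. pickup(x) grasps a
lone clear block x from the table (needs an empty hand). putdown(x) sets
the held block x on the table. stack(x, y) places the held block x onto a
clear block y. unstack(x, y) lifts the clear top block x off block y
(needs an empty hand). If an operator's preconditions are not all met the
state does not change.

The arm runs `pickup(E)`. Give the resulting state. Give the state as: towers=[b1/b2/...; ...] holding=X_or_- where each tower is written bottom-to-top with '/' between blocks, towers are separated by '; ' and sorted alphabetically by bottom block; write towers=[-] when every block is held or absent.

before: towers=[C/F/B; D/A; E; G] holding=-
pre[pickup(E)]: clear(E) yes, ontable(E) yes, handempty yes
all met → apply pickup(E)
after:  towers=[C/F/B; D/A; G] holding=E

towers=[C/F/B; D/A; G] holding=E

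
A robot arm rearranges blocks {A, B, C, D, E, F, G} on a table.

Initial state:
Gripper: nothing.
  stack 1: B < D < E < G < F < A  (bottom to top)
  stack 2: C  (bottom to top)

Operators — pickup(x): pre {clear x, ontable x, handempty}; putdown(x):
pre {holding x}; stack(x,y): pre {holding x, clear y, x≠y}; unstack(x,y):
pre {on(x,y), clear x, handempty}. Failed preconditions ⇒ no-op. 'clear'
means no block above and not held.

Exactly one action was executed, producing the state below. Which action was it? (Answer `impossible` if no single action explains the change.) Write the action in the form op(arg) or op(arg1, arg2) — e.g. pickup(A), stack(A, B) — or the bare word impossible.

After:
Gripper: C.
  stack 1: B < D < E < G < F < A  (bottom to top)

pickup(C)

target: towers=[B/D/E/G/F/A] holding=C
     unstack(A, F) → towers=[B/D/E/G/F; C] holding=A
         pickup(C) → towers=[B/D/E/G/F/A] holding=C  ← match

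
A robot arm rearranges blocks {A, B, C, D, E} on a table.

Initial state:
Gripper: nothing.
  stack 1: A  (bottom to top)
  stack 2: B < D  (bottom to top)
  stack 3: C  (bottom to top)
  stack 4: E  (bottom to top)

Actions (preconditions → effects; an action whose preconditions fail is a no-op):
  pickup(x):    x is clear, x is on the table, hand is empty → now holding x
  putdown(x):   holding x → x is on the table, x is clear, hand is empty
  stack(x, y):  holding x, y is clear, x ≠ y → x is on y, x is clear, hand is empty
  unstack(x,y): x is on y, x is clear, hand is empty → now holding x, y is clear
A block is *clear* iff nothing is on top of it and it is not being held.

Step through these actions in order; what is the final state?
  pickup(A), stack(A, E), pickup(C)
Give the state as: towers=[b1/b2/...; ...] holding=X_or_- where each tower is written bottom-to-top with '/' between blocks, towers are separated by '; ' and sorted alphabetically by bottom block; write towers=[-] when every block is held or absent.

towers=[B/D; E/A] holding=C

step 1 (pickup(A)): towers=[B/D; C; E] holding=A
step 2 (stack(A, E)): towers=[B/D; C; E/A] holding=-
step 3 (pickup(C)): towers=[B/D; E/A] holding=C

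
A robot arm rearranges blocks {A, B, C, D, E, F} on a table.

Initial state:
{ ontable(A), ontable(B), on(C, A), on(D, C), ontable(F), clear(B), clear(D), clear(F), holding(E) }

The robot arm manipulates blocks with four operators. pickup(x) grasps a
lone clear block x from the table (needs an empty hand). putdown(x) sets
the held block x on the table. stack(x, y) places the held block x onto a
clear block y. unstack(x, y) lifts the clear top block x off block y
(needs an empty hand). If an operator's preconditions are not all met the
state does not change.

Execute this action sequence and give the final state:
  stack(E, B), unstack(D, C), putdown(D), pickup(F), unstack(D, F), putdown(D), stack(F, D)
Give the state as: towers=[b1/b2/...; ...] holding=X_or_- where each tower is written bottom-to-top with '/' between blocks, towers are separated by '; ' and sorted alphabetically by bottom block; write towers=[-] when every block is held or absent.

step 1 (stack(E, B)): towers=[A/C/D; B/E; F] holding=-
step 2 (unstack(D, C)): towers=[A/C; B/E; F] holding=D
step 3 (putdown(D)): towers=[A/C; B/E; D; F] holding=-
step 4 (pickup(F)): towers=[A/C; B/E; D] holding=F
step 5 (unstack(D, F)) [no-op]: towers=[A/C; B/E; D] holding=F
step 6 (putdown(D)) [no-op]: towers=[A/C; B/E; D] holding=F
step 7 (stack(F, D)): towers=[A/C; B/E; D/F] holding=-

towers=[A/C; B/E; D/F] holding=-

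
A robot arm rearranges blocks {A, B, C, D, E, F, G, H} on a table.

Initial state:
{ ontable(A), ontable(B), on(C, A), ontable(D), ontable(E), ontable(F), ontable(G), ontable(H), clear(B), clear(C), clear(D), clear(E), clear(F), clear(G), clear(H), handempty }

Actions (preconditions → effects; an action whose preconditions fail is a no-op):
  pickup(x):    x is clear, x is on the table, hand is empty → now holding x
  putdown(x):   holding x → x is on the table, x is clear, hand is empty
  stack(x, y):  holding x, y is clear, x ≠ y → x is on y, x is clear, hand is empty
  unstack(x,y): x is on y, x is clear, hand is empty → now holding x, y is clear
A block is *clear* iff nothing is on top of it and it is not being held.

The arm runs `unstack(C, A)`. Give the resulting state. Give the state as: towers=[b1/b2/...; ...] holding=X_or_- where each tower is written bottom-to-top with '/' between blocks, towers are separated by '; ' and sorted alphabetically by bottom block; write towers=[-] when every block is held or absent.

towers=[A; B; D; E; F; G; H] holding=C

before: towers=[A/C; B; D; E; F; G; H] holding=-
pre[unstack(C, A)]: on(C,A) ✓, clear(C) ✓, handempty ✓
all met → apply unstack(C, A)
after:  towers=[A; B; D; E; F; G; H] holding=C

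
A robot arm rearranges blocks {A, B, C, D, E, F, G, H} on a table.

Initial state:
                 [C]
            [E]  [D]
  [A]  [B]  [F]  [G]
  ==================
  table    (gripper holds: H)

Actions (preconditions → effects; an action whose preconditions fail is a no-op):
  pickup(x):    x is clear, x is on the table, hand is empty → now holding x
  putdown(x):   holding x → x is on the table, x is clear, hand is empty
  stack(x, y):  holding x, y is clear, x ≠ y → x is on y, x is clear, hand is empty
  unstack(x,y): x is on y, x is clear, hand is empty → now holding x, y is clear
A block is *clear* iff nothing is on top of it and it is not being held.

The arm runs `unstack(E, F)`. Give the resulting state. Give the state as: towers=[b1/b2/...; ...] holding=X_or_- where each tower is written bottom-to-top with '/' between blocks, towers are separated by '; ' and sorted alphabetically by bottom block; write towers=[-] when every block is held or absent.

before: towers=[A; B; F/E; G/D/C] holding=H
pre[unstack(E, F)]: on(E,F) yes, clear(E) yes, handempty no
handempty unmet → unstack(E, F) is a no-op
after:  towers=[A; B; F/E; G/D/C] holding=H

towers=[A; B; F/E; G/D/C] holding=H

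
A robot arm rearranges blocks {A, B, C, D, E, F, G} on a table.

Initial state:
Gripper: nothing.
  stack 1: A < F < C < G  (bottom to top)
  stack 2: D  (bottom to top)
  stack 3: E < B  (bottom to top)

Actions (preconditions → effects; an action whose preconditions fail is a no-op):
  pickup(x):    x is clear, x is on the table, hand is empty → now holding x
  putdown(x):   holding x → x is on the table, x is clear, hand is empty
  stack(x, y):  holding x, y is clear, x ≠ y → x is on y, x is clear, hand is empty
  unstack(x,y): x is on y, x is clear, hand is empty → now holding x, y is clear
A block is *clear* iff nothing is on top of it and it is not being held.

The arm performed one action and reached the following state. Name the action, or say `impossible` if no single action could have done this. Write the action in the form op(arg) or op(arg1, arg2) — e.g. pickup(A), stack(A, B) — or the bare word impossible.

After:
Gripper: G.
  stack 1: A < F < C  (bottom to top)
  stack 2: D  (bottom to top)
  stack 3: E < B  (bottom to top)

unstack(G, C)

target: towers=[A/F/C; D; E/B] holding=G
     unstack(B, E) → towers=[A/F/C/G; D; E] holding=B
     unstack(G, C) → towers=[A/F/C; D; E/B] holding=G  ← match
         pickup(D) → towers=[A/F/C/G; E/B] holding=D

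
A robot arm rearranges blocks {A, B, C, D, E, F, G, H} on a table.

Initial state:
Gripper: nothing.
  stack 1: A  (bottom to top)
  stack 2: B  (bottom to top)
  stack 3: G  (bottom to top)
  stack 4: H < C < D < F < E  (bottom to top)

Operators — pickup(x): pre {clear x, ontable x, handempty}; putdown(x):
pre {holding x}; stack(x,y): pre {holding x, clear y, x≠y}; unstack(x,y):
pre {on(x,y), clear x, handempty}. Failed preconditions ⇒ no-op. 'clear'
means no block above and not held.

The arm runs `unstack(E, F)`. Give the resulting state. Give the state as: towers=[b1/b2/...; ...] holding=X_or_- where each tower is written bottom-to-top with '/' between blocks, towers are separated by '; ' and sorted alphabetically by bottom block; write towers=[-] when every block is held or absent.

towers=[A; B; G; H/C/D/F] holding=E

before: towers=[A; B; G; H/C/D/F/E] holding=-
pre[unstack(E, F)]: on(E,F) ok, clear(E) ok, handempty ok
all met → apply unstack(E, F)
after:  towers=[A; B; G; H/C/D/F] holding=E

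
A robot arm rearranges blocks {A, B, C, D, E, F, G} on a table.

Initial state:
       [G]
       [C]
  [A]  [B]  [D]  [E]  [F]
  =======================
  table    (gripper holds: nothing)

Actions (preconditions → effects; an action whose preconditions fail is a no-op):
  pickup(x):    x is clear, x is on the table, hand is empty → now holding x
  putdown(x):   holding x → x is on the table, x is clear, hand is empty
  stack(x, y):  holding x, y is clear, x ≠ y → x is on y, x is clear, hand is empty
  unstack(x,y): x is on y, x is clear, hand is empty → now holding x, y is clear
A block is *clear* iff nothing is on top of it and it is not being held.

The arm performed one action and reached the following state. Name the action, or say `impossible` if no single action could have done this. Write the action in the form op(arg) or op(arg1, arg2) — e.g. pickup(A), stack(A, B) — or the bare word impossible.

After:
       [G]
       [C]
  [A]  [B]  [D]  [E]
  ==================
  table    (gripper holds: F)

pickup(F)

target: towers=[A; B/C/G; D; E] holding=F
         pickup(F) → towers=[A; B/C/G; D; E] holding=F  ← match
     unstack(G, C) → towers=[A; B/C; D; E; F] holding=G
         pickup(D) → towers=[A; B/C/G; E; F] holding=D
         pickup(A) → towers=[B/C/G; D; E; F] holding=A
         pickup(E) → towers=[A; B/C/G; D; F] holding=E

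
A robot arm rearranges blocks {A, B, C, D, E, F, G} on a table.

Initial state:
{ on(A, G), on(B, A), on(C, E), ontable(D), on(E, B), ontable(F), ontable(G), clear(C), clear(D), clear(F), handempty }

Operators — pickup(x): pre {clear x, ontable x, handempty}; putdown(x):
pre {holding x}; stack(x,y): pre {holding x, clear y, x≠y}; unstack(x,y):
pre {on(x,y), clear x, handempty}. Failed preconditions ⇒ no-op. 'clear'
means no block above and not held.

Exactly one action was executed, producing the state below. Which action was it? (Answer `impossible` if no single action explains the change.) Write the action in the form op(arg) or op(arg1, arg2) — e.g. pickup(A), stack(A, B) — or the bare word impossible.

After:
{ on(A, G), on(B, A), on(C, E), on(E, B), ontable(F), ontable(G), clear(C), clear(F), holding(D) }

pickup(D)

target: towers=[F; G/A/B/E/C] holding=D
         pickup(F) → towers=[D; G/A/B/E/C] holding=F
         pickup(D) → towers=[F; G/A/B/E/C] holding=D  ← match
     unstack(C, E) → towers=[D; F; G/A/B/E] holding=C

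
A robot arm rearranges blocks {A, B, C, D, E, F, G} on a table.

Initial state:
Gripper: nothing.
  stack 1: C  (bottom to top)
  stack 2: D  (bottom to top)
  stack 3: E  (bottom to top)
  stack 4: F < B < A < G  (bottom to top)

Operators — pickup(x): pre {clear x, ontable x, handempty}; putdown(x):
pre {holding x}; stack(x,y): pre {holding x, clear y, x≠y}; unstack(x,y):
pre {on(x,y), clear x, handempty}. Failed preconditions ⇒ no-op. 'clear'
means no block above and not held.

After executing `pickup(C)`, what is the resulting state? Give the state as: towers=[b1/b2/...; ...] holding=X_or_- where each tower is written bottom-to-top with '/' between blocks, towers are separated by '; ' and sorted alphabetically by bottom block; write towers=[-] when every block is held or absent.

towers=[D; E; F/B/A/G] holding=C

before: towers=[C; D; E; F/B/A/G] holding=-
pre[pickup(C)]: clear(C) yes, ontable(C) yes, handempty yes
all met → apply pickup(C)
after:  towers=[D; E; F/B/A/G] holding=C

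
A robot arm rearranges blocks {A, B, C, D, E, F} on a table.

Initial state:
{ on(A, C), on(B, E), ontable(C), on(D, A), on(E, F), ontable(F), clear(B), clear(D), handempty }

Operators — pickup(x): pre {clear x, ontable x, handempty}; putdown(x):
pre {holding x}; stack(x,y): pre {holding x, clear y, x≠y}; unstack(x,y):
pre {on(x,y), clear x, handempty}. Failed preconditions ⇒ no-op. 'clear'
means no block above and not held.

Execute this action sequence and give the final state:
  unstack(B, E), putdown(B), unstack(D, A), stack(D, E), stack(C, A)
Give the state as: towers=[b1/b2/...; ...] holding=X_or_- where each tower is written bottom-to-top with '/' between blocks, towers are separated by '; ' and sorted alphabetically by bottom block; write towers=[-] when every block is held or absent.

towers=[B; C/A; F/E/D] holding=-

step 1 (unstack(B, E)): towers=[C/A/D; F/E] holding=B
step 2 (putdown(B)): towers=[B; C/A/D; F/E] holding=-
step 3 (unstack(D, A)): towers=[B; C/A; F/E] holding=D
step 4 (stack(D, E)): towers=[B; C/A; F/E/D] holding=-
step 5 (stack(C, A)) [no-op]: towers=[B; C/A; F/E/D] holding=-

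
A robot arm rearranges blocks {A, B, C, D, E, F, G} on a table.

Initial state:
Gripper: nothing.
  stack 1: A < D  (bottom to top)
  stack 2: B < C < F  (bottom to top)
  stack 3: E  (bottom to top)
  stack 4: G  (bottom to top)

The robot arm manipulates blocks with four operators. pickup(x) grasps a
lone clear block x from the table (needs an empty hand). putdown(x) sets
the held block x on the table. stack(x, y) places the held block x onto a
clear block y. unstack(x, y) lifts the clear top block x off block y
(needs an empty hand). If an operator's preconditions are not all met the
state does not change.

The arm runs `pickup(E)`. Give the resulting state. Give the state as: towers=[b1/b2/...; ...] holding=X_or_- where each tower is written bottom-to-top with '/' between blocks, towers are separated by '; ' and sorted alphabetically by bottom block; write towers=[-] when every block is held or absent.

towers=[A/D; B/C/F; G] holding=E

before: towers=[A/D; B/C/F; E; G] holding=-
pre[pickup(E)]: clear(E) ✓, ontable(E) ✓, handempty ✓
all met → apply pickup(E)
after:  towers=[A/D; B/C/F; G] holding=E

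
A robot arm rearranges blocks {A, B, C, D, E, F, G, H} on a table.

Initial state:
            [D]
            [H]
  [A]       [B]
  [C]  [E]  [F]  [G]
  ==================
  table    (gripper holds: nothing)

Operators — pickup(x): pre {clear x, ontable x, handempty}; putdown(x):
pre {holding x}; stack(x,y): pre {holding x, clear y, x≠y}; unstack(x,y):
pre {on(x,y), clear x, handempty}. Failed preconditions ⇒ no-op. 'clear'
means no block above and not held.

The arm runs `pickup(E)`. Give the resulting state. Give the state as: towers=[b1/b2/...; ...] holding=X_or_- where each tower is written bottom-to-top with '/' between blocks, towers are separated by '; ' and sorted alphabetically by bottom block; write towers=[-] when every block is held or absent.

towers=[C/A; F/B/H/D; G] holding=E

before: towers=[C/A; E; F/B/H/D; G] holding=-
pre[pickup(E)]: clear(E) ✓, ontable(E) ✓, handempty ✓
all met → apply pickup(E)
after:  towers=[C/A; F/B/H/D; G] holding=E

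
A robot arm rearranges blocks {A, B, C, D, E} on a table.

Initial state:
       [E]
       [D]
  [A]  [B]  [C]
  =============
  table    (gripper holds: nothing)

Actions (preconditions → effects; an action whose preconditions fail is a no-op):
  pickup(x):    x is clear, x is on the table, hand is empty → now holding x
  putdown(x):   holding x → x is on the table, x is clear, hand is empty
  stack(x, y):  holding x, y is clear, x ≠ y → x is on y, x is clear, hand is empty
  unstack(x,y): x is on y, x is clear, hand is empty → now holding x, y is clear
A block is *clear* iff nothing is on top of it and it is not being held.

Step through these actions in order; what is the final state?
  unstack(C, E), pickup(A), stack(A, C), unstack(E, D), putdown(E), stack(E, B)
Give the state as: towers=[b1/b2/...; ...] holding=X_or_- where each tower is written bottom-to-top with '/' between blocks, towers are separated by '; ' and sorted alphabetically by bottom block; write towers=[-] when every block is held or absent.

towers=[B/D; C/A; E] holding=-

step 1 (unstack(C, E)) [no-op]: towers=[A; B/D/E; C] holding=-
step 2 (pickup(A)): towers=[B/D/E; C] holding=A
step 3 (stack(A, C)): towers=[B/D/E; C/A] holding=-
step 4 (unstack(E, D)): towers=[B/D; C/A] holding=E
step 5 (putdown(E)): towers=[B/D; C/A; E] holding=-
step 6 (stack(E, B)) [no-op]: towers=[B/D; C/A; E] holding=-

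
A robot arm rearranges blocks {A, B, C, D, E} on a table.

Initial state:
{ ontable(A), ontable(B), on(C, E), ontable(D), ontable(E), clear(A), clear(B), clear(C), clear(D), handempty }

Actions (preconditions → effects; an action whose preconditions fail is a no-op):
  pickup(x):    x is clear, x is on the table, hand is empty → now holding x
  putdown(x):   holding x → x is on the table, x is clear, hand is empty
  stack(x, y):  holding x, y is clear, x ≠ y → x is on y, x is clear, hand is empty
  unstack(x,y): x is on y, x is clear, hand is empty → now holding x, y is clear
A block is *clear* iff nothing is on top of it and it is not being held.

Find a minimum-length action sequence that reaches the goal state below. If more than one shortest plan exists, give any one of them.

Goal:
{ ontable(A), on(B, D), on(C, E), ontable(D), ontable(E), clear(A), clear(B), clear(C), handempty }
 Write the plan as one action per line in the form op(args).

pickup(B)
stack(B, D)

step 1 (pickup(B)): towers=[A; D; E/C] holding=B
step 2 (stack(B, D)): towers=[A; D/B; E/C] holding=-
goal check: towers=[A; D/B; E/C] holding=- — reached (length 2, optimal by BFS)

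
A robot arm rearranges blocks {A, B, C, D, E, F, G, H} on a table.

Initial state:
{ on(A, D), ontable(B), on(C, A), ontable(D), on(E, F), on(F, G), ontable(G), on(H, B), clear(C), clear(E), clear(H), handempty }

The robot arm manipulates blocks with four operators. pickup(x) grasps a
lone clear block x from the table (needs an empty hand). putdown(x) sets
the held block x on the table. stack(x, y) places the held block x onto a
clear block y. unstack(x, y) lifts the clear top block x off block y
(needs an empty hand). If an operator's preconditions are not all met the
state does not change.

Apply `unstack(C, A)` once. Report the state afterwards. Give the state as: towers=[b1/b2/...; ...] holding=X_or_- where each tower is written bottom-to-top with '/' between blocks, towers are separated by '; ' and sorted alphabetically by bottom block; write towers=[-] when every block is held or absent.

towers=[B/H; D/A; G/F/E] holding=C

before: towers=[B/H; D/A/C; G/F/E] holding=-
pre[unstack(C, A)]: on(C,A) ok, clear(C) ok, handempty ok
all met → apply unstack(C, A)
after:  towers=[B/H; D/A; G/F/E] holding=C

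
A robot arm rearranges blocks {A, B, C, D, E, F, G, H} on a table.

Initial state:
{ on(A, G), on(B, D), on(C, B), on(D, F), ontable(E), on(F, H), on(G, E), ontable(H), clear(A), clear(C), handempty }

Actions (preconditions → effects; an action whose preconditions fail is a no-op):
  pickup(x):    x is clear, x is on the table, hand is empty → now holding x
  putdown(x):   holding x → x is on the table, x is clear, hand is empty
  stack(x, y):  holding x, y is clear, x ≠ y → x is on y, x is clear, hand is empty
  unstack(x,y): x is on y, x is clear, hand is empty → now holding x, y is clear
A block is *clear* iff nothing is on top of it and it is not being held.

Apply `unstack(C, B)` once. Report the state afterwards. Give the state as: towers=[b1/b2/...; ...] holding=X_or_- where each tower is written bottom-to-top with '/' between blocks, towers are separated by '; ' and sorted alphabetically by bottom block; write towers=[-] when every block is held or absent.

before: towers=[E/G/A; H/F/D/B/C] holding=-
pre[unstack(C, B)]: on(C,B) ✓, clear(C) ✓, handempty ✓
all met → apply unstack(C, B)
after:  towers=[E/G/A; H/F/D/B] holding=C

towers=[E/G/A; H/F/D/B] holding=C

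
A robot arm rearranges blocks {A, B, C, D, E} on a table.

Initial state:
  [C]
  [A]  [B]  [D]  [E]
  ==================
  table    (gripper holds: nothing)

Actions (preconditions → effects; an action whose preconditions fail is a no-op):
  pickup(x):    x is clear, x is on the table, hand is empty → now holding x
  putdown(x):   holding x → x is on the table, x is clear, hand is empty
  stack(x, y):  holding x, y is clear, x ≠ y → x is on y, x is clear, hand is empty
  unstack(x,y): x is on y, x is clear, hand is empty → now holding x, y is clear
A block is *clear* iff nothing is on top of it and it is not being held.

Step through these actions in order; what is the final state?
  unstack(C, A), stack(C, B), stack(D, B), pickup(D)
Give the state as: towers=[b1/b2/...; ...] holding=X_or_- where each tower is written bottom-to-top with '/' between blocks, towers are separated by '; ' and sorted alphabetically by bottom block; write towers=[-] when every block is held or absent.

towers=[A; B/C; E] holding=D

step 1 (unstack(C, A)): towers=[A; B; D; E] holding=C
step 2 (stack(C, B)): towers=[A; B/C; D; E] holding=-
step 3 (stack(D, B)) [no-op]: towers=[A; B/C; D; E] holding=-
step 4 (pickup(D)): towers=[A; B/C; E] holding=D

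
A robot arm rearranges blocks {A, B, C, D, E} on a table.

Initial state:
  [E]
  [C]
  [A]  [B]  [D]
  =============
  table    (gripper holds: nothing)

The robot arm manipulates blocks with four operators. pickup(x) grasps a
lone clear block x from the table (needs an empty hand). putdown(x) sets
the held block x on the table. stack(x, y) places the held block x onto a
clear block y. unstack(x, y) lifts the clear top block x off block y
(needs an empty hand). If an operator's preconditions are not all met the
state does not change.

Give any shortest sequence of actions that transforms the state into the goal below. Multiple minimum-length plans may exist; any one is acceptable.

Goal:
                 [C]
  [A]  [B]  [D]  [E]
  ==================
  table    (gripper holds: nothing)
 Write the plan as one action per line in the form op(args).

unstack(E, C)
putdown(E)
unstack(C, A)
stack(C, E)

step 1 (unstack(E, C)): towers=[A/C; B; D] holding=E
step 2 (putdown(E)): towers=[A/C; B; D; E] holding=-
step 3 (unstack(C, A)): towers=[A; B; D; E] holding=C
step 4 (stack(C, E)): towers=[A; B; D; E/C] holding=-
goal check: towers=[A; B; D; E/C] holding=- — reached (length 4, optimal by BFS)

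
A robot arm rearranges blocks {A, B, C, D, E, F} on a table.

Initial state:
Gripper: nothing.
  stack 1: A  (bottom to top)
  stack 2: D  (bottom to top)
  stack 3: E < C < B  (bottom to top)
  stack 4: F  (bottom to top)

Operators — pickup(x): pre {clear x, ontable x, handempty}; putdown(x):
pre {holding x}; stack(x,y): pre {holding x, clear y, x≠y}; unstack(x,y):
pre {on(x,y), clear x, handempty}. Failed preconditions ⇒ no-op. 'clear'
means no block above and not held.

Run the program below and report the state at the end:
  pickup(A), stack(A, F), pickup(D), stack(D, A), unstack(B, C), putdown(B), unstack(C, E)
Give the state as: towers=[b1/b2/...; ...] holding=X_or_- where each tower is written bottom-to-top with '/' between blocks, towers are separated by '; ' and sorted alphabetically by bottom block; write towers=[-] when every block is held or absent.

step 1 (pickup(A)): towers=[D; E/C/B; F] holding=A
step 2 (stack(A, F)): towers=[D; E/C/B; F/A] holding=-
step 3 (pickup(D)): towers=[E/C/B; F/A] holding=D
step 4 (stack(D, A)): towers=[E/C/B; F/A/D] holding=-
step 5 (unstack(B, C)): towers=[E/C; F/A/D] holding=B
step 6 (putdown(B)): towers=[B; E/C; F/A/D] holding=-
step 7 (unstack(C, E)): towers=[B; E; F/A/D] holding=C

towers=[B; E; F/A/D] holding=C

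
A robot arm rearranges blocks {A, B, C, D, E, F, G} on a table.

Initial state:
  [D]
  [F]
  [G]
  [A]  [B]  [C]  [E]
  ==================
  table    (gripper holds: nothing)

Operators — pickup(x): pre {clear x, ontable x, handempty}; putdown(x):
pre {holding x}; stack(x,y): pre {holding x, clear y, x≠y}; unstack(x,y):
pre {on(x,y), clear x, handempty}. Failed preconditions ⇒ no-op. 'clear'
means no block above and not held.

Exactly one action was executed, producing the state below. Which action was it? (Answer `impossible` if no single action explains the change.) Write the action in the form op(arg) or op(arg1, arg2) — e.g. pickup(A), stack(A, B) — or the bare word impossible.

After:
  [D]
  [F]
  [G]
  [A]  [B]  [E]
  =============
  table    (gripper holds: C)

target: towers=[A/G/F/D; B; E] holding=C
         pickup(B) → towers=[A/G/F/D; C; E] holding=B
     unstack(D, F) → towers=[A/G/F; B; C; E] holding=D
         pickup(E) → towers=[A/G/F/D; B; C] holding=E
         pickup(C) → towers=[A/G/F/D; B; E] holding=C  ← match

pickup(C)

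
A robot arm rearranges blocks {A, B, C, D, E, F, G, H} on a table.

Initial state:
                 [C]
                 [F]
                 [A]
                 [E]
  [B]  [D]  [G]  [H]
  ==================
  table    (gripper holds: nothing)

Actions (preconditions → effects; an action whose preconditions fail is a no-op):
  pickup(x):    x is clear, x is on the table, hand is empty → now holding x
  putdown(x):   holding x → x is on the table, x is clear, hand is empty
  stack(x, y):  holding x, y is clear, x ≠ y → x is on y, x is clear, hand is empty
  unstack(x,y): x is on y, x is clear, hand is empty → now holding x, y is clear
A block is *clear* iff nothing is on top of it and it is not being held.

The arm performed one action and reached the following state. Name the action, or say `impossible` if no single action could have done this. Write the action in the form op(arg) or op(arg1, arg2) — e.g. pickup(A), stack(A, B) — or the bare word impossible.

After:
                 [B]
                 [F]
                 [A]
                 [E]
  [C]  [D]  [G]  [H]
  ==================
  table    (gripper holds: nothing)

impossible

target: towers=[C; D; G; H/E/A/F/B] holding=-
         pickup(G) → towers=[B; D; H/E/A/F/C] holding=G
         pickup(B) → towers=[D; G; H/E/A/F/C] holding=B
         pickup(D) → towers=[B; G; H/E/A/F/C] holding=D
     unstack(C, F) → towers=[B; D; G; H/E/A/F] holding=C
none of the 4 applicable actions match → impossible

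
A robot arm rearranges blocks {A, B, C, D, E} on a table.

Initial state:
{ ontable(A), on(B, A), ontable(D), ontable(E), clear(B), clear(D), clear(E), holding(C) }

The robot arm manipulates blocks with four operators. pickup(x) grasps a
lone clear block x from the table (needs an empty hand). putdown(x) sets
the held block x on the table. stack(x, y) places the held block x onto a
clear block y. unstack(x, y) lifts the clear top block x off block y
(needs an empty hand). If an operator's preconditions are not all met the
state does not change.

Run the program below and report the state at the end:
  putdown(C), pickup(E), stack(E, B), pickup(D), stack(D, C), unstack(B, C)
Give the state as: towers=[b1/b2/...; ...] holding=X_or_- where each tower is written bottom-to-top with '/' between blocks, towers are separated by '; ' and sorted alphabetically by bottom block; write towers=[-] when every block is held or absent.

towers=[A/B/E; C/D] holding=-

step 1 (putdown(C)): towers=[A/B; C; D; E] holding=-
step 2 (pickup(E)): towers=[A/B; C; D] holding=E
step 3 (stack(E, B)): towers=[A/B/E; C; D] holding=-
step 4 (pickup(D)): towers=[A/B/E; C] holding=D
step 5 (stack(D, C)): towers=[A/B/E; C/D] holding=-
step 6 (unstack(B, C)) [no-op]: towers=[A/B/E; C/D] holding=-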